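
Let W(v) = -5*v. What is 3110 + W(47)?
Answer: 2875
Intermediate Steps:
3110 + W(47) = 3110 - 5*47 = 3110 - 235 = 2875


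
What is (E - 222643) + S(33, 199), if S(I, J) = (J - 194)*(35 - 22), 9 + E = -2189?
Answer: -224776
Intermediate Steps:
E = -2198 (E = -9 - 2189 = -2198)
S(I, J) = -2522 + 13*J (S(I, J) = (-194 + J)*13 = -2522 + 13*J)
(E - 222643) + S(33, 199) = (-2198 - 222643) + (-2522 + 13*199) = -224841 + (-2522 + 2587) = -224841 + 65 = -224776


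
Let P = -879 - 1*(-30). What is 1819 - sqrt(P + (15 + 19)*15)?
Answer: 1819 - I*sqrt(339) ≈ 1819.0 - 18.412*I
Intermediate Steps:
P = -849 (P = -879 + 30 = -849)
1819 - sqrt(P + (15 + 19)*15) = 1819 - sqrt(-849 + (15 + 19)*15) = 1819 - sqrt(-849 + 34*15) = 1819 - sqrt(-849 + 510) = 1819 - sqrt(-339) = 1819 - I*sqrt(339)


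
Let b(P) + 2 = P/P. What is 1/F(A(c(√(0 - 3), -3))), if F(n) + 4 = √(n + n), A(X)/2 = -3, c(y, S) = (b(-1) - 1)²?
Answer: -⅐ - I*√3/14 ≈ -0.14286 - 0.12372*I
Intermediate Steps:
b(P) = -1 (b(P) = -2 + P/P = -2 + 1 = -1)
c(y, S) = 4 (c(y, S) = (-1 - 1)² = (-2)² = 4)
A(X) = -6 (A(X) = 2*(-3) = -6)
F(n) = -4 + √2*√n (F(n) = -4 + √(n + n) = -4 + √(2*n) = -4 + √2*√n)
1/F(A(c(√(0 - 3), -3))) = 1/(-4 + √2*√(-6)) = 1/(-4 + √2*(I*√6)) = 1/(-4 + 2*I*√3)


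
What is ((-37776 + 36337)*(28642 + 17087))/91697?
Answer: -65804031/91697 ≈ -717.63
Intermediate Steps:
((-37776 + 36337)*(28642 + 17087))/91697 = -1439*45729*(1/91697) = -65804031*1/91697 = -65804031/91697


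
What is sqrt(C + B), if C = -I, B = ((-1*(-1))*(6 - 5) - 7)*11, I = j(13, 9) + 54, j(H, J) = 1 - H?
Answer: 6*I*sqrt(3) ≈ 10.392*I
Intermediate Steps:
I = 42 (I = (1 - 1*13) + 54 = (1 - 13) + 54 = -12 + 54 = 42)
B = -66 (B = (1*1 - 7)*11 = (1 - 7)*11 = -6*11 = -66)
C = -42 (C = -1*42 = -42)
sqrt(C + B) = sqrt(-42 - 66) = sqrt(-108) = 6*I*sqrt(3)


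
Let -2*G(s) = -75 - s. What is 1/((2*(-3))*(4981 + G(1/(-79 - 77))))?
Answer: -52/1565771 ≈ -3.3210e-5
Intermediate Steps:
G(s) = 75/2 + s/2 (G(s) = -(-75 - s)/2 = 75/2 + s/2)
1/((2*(-3))*(4981 + G(1/(-79 - 77)))) = 1/((2*(-3))*(4981 + (75/2 + 1/(2*(-79 - 77))))) = 1/(-6*(4981 + (75/2 + (½)/(-156)))) = 1/(-6*(4981 + (75/2 + (½)*(-1/156)))) = 1/(-6*(4981 + (75/2 - 1/312))) = 1/(-6*(4981 + 11699/312)) = 1/(-6*1565771/312) = 1/(-1565771/52) = -52/1565771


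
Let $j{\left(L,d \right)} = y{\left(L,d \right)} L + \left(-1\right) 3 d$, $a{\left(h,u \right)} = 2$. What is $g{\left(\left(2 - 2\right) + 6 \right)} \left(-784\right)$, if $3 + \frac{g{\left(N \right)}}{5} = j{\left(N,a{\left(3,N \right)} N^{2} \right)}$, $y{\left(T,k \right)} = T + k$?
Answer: $-976080$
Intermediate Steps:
$j{\left(L,d \right)} = - 3 d + L \left(L + d\right)$ ($j{\left(L,d \right)} = \left(L + d\right) L + \left(-1\right) 3 d = L \left(L + d\right) - 3 d = - 3 d + L \left(L + d\right)$)
$g{\left(N \right)} = -15 - 30 N^{2} + 5 N \left(N + 2 N^{2}\right)$ ($g{\left(N \right)} = -15 + 5 \left(- 3 \cdot 2 N^{2} + N \left(N + 2 N^{2}\right)\right) = -15 + 5 \left(- 6 N^{2} + N \left(N + 2 N^{2}\right)\right) = -15 - \left(30 N^{2} - 5 N \left(N + 2 N^{2}\right)\right) = -15 - 30 N^{2} + 5 N \left(N + 2 N^{2}\right)$)
$g{\left(\left(2 - 2\right) + 6 \right)} \left(-784\right) = \left(-15 - 25 \left(\left(2 - 2\right) + 6\right)^{2} + 10 \left(\left(2 - 2\right) + 6\right)^{3}\right) \left(-784\right) = \left(-15 - 25 \left(0 + 6\right)^{2} + 10 \left(0 + 6\right)^{3}\right) \left(-784\right) = \left(-15 - 25 \cdot 6^{2} + 10 \cdot 6^{3}\right) \left(-784\right) = \left(-15 - 900 + 10 \cdot 216\right) \left(-784\right) = \left(-15 - 900 + 2160\right) \left(-784\right) = 1245 \left(-784\right) = -976080$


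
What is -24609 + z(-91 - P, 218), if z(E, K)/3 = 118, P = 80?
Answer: -24255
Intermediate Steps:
z(E, K) = 354 (z(E, K) = 3*118 = 354)
-24609 + z(-91 - P, 218) = -24609 + 354 = -24255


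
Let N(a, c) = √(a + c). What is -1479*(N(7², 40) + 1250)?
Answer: -1848750 - 1479*√89 ≈ -1.8627e+6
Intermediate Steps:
-1479*(N(7², 40) + 1250) = -1479*(√(7² + 40) + 1250) = -1479*(√(49 + 40) + 1250) = -1479*(√89 + 1250) = -1479*(1250 + √89) = -1848750 - 1479*√89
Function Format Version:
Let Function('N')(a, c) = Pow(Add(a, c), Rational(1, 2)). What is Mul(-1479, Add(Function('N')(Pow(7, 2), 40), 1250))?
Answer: Add(-1848750, Mul(-1479, Pow(89, Rational(1, 2)))) ≈ -1.8627e+6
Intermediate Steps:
Mul(-1479, Add(Function('N')(Pow(7, 2), 40), 1250)) = Mul(-1479, Add(Pow(Add(Pow(7, 2), 40), Rational(1, 2)), 1250)) = Mul(-1479, Add(Pow(Add(49, 40), Rational(1, 2)), 1250)) = Mul(-1479, Add(Pow(89, Rational(1, 2)), 1250)) = Mul(-1479, Add(1250, Pow(89, Rational(1, 2)))) = Add(-1848750, Mul(-1479, Pow(89, Rational(1, 2))))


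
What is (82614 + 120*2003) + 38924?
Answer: 361898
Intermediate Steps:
(82614 + 120*2003) + 38924 = (82614 + 240360) + 38924 = 322974 + 38924 = 361898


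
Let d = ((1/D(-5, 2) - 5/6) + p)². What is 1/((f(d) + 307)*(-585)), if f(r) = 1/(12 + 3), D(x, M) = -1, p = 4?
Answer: -1/179634 ≈ -5.5669e-6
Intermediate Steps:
d = 169/36 (d = ((1/(-1) - 5/6) + 4)² = ((1*(-1) - 5*⅙) + 4)² = ((-1 - ⅚) + 4)² = (-11/6 + 4)² = (13/6)² = 169/36 ≈ 4.6944)
f(r) = 1/15
1/((f(d) + 307)*(-585)) = 1/((1/15 + 307)*(-585)) = -1/585/(4606/15) = (15/4606)*(-1/585) = -1/179634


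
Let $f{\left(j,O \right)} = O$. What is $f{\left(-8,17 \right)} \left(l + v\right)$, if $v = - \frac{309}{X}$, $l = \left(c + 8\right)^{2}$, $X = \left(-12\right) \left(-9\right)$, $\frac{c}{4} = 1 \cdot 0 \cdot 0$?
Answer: $\frac{37417}{36} \approx 1039.4$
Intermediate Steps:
$c = 0$ ($c = 4 \cdot 1 \cdot 0 \cdot 0 = 4 \cdot 0 \cdot 0 = 4 \cdot 0 = 0$)
$X = 108$
$l = 64$ ($l = \left(0 + 8\right)^{2} = 8^{2} = 64$)
$v = - \frac{103}{36}$ ($v = - \frac{309}{108} = \left(-309\right) \frac{1}{108} = - \frac{103}{36} \approx -2.8611$)
$f{\left(-8,17 \right)} \left(l + v\right) = 17 \left(64 - \frac{103}{36}\right) = 17 \cdot \frac{2201}{36} = \frac{37417}{36}$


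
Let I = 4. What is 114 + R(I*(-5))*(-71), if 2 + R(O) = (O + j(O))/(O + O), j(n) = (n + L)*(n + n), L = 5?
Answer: 2571/2 ≈ 1285.5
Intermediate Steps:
j(n) = 2*n*(5 + n) (j(n) = (n + 5)*(n + n) = (5 + n)*(2*n) = 2*n*(5 + n))
R(O) = -2 + (O + 2*O*(5 + O))/(2*O) (R(O) = -2 + (O + 2*O*(5 + O))/(O + O) = -2 + (O + 2*O*(5 + O))/((2*O)) = -2 + (O + 2*O*(5 + O))*(1/(2*O)) = -2 + (O + 2*O*(5 + O))/(2*O))
114 + R(I*(-5))*(-71) = 114 + (7/2 + 4*(-5))*(-71) = 114 + (7/2 - 20)*(-71) = 114 - 33/2*(-71) = 114 + 2343/2 = 2571/2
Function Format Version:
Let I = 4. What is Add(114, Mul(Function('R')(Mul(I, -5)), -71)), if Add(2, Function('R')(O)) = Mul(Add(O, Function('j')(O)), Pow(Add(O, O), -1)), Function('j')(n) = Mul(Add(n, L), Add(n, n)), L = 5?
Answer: Rational(2571, 2) ≈ 1285.5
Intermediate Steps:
Function('j')(n) = Mul(2, n, Add(5, n)) (Function('j')(n) = Mul(Add(n, 5), Add(n, n)) = Mul(Add(5, n), Mul(2, n)) = Mul(2, n, Add(5, n)))
Function('R')(O) = Add(-2, Mul(Rational(1, 2), Pow(O, -1), Add(O, Mul(2, O, Add(5, O))))) (Function('R')(O) = Add(-2, Mul(Add(O, Mul(2, O, Add(5, O))), Pow(Add(O, O), -1))) = Add(-2, Mul(Add(O, Mul(2, O, Add(5, O))), Pow(Mul(2, O), -1))) = Add(-2, Mul(Add(O, Mul(2, O, Add(5, O))), Mul(Rational(1, 2), Pow(O, -1)))) = Add(-2, Mul(Rational(1, 2), Pow(O, -1), Add(O, Mul(2, O, Add(5, O))))))
Add(114, Mul(Function('R')(Mul(I, -5)), -71)) = Add(114, Mul(Add(Rational(7, 2), Mul(4, -5)), -71)) = Add(114, Mul(Add(Rational(7, 2), -20), -71)) = Add(114, Mul(Rational(-33, 2), -71)) = Add(114, Rational(2343, 2)) = Rational(2571, 2)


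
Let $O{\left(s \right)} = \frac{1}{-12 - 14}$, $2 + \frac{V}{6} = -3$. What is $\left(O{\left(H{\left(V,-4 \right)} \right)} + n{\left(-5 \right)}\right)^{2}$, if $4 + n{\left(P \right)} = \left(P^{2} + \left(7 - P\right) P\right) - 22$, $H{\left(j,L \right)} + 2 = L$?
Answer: $\frac{2518569}{676} \approx 3725.7$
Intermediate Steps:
$V = -30$ ($V = -12 + 6 \left(-3\right) = -12 - 18 = -30$)
$H{\left(j,L \right)} = -2 + L$
$O{\left(s \right)} = - \frac{1}{26}$ ($O{\left(s \right)} = \frac{1}{-26} = - \frac{1}{26}$)
$n{\left(P \right)} = -26 + P^{2} + P \left(7 - P\right)$ ($n{\left(P \right)} = -4 - \left(22 - P^{2} - \left(7 - P\right) P\right) = -4 - \left(22 - P^{2} - P \left(7 - P\right)\right) = -4 + \left(-22 + P^{2} + P \left(7 - P\right)\right) = -26 + P^{2} + P \left(7 - P\right)$)
$\left(O{\left(H{\left(V,-4 \right)} \right)} + n{\left(-5 \right)}\right)^{2} = \left(- \frac{1}{26} + \left(-26 + 7 \left(-5\right)\right)\right)^{2} = \left(- \frac{1}{26} - 61\right)^{2} = \left(- \frac{1587}{26}\right)^{2} = \frac{2518569}{676}$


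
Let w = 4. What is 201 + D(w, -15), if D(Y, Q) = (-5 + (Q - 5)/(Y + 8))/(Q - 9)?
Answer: 3623/18 ≈ 201.28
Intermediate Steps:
D(Y, Q) = (-5 + (-5 + Q)/(8 + Y))/(-9 + Q)
201 + D(w, -15) = 201 + (-45 - 15 - 5*4)/(-72 - 9*4 + 8*(-15) - 15*4) = 201 + (-45 - 15 - 20)/(-72 - 36 - 120 - 60) = 201 - 80/(-288) = 201 - 1/288*(-80) = 201 + 5/18 = 3623/18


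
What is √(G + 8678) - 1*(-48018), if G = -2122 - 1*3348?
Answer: 48018 + 2*√802 ≈ 48075.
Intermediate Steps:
G = -5470 (G = -2122 - 3348 = -5470)
√(G + 8678) - 1*(-48018) = √(-5470 + 8678) - 1*(-48018) = √3208 + 48018 = 2*√802 + 48018 = 48018 + 2*√802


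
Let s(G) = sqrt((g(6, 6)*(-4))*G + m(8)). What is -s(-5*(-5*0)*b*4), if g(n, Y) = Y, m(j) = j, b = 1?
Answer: -2*sqrt(2) ≈ -2.8284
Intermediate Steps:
s(G) = sqrt(8 - 24*G) (s(G) = sqrt((6*(-4))*G + 8) = sqrt(-24*G + 8) = sqrt(8 - 24*G))
-s(-5*(-5*0)*b*4) = -2*sqrt(2 - 6*(-5*(-5*0))*4) = -2*sqrt(2 - 6*(-0)*4) = -2*sqrt(2 - 6*(-5*0)*4) = -2*sqrt(2 - 0*4) = -2*sqrt(2 - 6*0) = -2*sqrt(2 + 0) = -2*sqrt(2)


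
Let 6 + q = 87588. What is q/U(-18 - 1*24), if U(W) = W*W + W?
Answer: 14597/287 ≈ 50.861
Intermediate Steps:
q = 87582 (q = -6 + 87588 = 87582)
U(W) = W + W² (U(W) = W² + W = W + W²)
q/U(-18 - 1*24) = 87582/(((-18 - 1*24)*(1 + (-18 - 1*24)))) = 87582/(((-18 - 24)*(1 + (-18 - 24)))) = 87582/((-42*(1 - 42))) = 87582/((-42*(-41))) = 87582/1722 = 87582*(1/1722) = 14597/287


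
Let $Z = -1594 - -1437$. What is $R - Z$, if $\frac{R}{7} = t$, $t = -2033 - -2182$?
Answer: $1200$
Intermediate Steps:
$t = 149$ ($t = -2033 + 2182 = 149$)
$R = 1043$ ($R = 7 \cdot 149 = 1043$)
$Z = -157$ ($Z = -1594 + 1437 = -157$)
$R - Z = 1043 - -157 = 1043 + 157 = 1200$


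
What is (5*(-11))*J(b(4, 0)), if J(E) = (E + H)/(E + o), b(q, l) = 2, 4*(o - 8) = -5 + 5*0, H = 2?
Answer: -176/7 ≈ -25.143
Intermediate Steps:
o = 27/4 (o = 8 + (-5 + 5*0)/4 = 8 + (-5 + 0)/4 = 8 + (¼)*(-5) = 8 - 5/4 = 27/4 ≈ 6.7500)
J(E) = (2 + E)/(27/4 + E) (J(E) = (E + 2)/(E + 27/4) = (2 + E)/(27/4 + E))
(5*(-11))*J(b(4, 0)) = (5*(-11))*(4*(2 + 2)/(27 + 4*2)) = -220*4/(27 + 8) = -220*4/35 = -55*16/35 = -176/7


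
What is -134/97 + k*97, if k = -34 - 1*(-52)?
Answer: 169228/97 ≈ 1744.6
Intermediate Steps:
k = 18 (k = -34 + 52 = 18)
-134/97 + k*97 = -134/97 + 18*97 = -134*1/97 + 1746 = -134/97 + 1746 = 169228/97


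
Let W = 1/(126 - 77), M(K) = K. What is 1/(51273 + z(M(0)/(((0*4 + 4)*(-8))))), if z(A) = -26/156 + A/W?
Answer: 6/307637 ≈ 1.9503e-5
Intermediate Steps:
W = 1/49 ≈ 0.020408
z(A) = -⅙ + 49*A (z(A) = -26/156 + A/(1/49) = -26*1/156 + A*49 = -⅙ + 49*A)
1/(51273 + z(M(0)/(((0*4 + 4)*(-8))))) = 1/(51273 + (-⅙ + 49*(0/(((0*4 + 4)*(-8)))))) = 1/(51273 + (-⅙ + 49*(0/(((0 + 4)*(-8)))))) = 1/(51273 + (-⅙ + 49*(0/((4*(-8)))))) = 1/(51273 + (-⅙ + 49*(0/(-32)))) = 1/(51273 + (-⅙ + 49*(0*(-1/32)))) = 1/(51273 + (-⅙ + 49*0)) = 1/(51273 + (-⅙ + 0)) = 1/(51273 - ⅙) = 1/(307637/6) = 6/307637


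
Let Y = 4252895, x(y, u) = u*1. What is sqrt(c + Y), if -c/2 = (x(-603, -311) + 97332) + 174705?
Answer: sqrt(3709443) ≈ 1926.0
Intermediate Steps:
x(y, u) = u
c = -543452 (c = -2*((-311 + 97332) + 174705) = -2*(97021 + 174705) = -2*271726 = -543452)
sqrt(c + Y) = sqrt(-543452 + 4252895) = sqrt(3709443)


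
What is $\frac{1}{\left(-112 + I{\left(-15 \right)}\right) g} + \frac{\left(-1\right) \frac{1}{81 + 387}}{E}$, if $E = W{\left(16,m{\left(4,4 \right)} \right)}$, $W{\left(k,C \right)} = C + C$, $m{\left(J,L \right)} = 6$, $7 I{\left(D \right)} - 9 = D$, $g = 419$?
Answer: $- \frac{185161}{929476080} \approx -0.00019921$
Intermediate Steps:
$I{\left(D \right)} = \frac{9}{7} + \frac{D}{7}$
$W{\left(k,C \right)} = 2 C$
$E = 12$ ($E = 2 \cdot 6 = 12$)
$\frac{1}{\left(-112 + I{\left(-15 \right)}\right) g} + \frac{\left(-1\right) \frac{1}{81 + 387}}{E} = \frac{1}{\left(-112 + \left(\frac{9}{7} + \frac{1}{7} \left(-15\right)\right)\right) 419} + \frac{\left(-1\right) \frac{1}{81 + 387}}{12} = \frac{1}{-112 + \left(\frac{9}{7} - \frac{15}{7}\right)} \frac{1}{419} + - \frac{1}{468} \cdot \frac{1}{12} = \frac{1}{-112 - \frac{6}{7}} \cdot \frac{1}{419} + \left(-1\right) \frac{1}{468} \cdot \frac{1}{12} = \frac{1}{- \frac{790}{7}} \cdot \frac{1}{419} - \frac{1}{5616} = \left(- \frac{7}{790}\right) \frac{1}{419} - \frac{1}{5616} = - \frac{7}{331010} - \frac{1}{5616} = - \frac{185161}{929476080}$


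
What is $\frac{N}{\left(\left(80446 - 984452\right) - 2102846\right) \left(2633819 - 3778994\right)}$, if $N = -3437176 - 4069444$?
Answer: $- \frac{375331}{172168586955} \approx -2.18 \cdot 10^{-6}$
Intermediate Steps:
$N = -7506620$ ($N = -3437176 - 4069444 = -7506620$)
$\frac{N}{\left(\left(80446 - 984452\right) - 2102846\right) \left(2633819 - 3778994\right)} = - \frac{7506620}{\left(\left(80446 - 984452\right) - 2102846\right) \left(2633819 - 3778994\right)} = - \frac{7506620}{\left(-904006 - 2102846\right) \left(-1145175\right)} = - \frac{7506620}{\left(-3006852\right) \left(-1145175\right)} = - \frac{7506620}{3443371739100} = \left(-7506620\right) \frac{1}{3443371739100} = - \frac{375331}{172168586955}$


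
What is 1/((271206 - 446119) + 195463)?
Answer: 1/20550 ≈ 4.8662e-5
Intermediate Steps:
1/((271206 - 446119) + 195463) = 1/(-174913 + 195463) = 1/20550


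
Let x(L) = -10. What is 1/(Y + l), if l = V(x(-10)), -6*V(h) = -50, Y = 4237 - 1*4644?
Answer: -3/1196 ≈ -0.0025084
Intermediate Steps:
Y = -407 (Y = 4237 - 4644 = -407)
V(h) = 25/3 (V(h) = -1/6*(-50) = 25/3)
l = 25/3 ≈ 8.3333
1/(Y + l) = 1/(-407 + 25/3) = 1/(-1196/3) = -3/1196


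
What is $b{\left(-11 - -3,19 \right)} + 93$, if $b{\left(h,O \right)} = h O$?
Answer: $-59$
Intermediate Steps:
$b{\left(h,O \right)} = O h$
$b{\left(-11 - -3,19 \right)} + 93 = 19 \left(-11 - -3\right) + 93 = 19 \left(-11 + 3\right) + 93 = 19 \left(-8\right) + 93 = -152 + 93 = -59$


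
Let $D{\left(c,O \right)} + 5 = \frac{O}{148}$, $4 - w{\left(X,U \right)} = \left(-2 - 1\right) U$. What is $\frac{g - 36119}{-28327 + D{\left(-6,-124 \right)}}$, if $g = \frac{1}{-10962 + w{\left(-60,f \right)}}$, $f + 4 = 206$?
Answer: $\frac{13834443893}{10852156880} \approx 1.2748$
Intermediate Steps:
$f = 202$ ($f = -4 + 206 = 202$)
$w{\left(X,U \right)} = 4 + 3 U$ ($w{\left(X,U \right)} = 4 - \left(-2 - 1\right) U = 4 - - 3 U = 4 + 3 U$)
$D{\left(c,O \right)} = -5 + \frac{O}{148}$
$g = - \frac{1}{10352}$ ($g = \frac{1}{-10962 + \left(4 + 3 \cdot 202\right)} = \frac{1}{-10962 + \left(4 + 606\right)} = \frac{1}{-10962 + 610} = \frac{1}{-10352} = - \frac{1}{10352} \approx -9.66 \cdot 10^{-5}$)
$\frac{g - 36119}{-28327 + D{\left(-6,-124 \right)}} = \frac{- \frac{1}{10352} - 36119}{-28327 + \left(-5 + \frac{1}{148} \left(-124\right)\right)} = - \frac{373903889}{10352 \left(-28327 - \frac{216}{37}\right)} = - \frac{373903889}{10352 \left(- \frac{1048315}{37}\right)} = \left(- \frac{373903889}{10352}\right) \left(- \frac{37}{1048315}\right) = \frac{13834443893}{10852156880}$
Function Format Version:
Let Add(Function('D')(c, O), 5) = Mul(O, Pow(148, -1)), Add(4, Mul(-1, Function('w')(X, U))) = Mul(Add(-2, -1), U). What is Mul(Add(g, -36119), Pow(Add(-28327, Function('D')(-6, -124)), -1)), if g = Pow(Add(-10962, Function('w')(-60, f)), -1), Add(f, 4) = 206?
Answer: Rational(13834443893, 10852156880) ≈ 1.2748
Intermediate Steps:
f = 202 (f = Add(-4, 206) = 202)
Function('w')(X, U) = Add(4, Mul(3, U)) (Function('w')(X, U) = Add(4, Mul(-1, Mul(Add(-2, -1), U))) = Add(4, Mul(-1, Mul(-3, U))) = Add(4, Mul(3, U)))
Function('D')(c, O) = Add(-5, Mul(Rational(1, 148), O)) (Function('D')(c, O) = Add(-5, Mul(O, Pow(148, -1))) = Add(-5, Mul(O, Rational(1, 148))) = Add(-5, Mul(Rational(1, 148), O)))
g = Rational(-1, 10352) (g = Pow(Add(-10962, Add(4, Mul(3, 202))), -1) = Pow(Add(-10962, Add(4, 606)), -1) = Pow(Add(-10962, 610), -1) = Pow(-10352, -1) = Rational(-1, 10352) ≈ -9.6600e-5)
Mul(Add(g, -36119), Pow(Add(-28327, Function('D')(-6, -124)), -1)) = Mul(Add(Rational(-1, 10352), -36119), Pow(Add(-28327, Add(-5, Mul(Rational(1, 148), -124))), -1)) = Mul(Rational(-373903889, 10352), Pow(Add(-28327, Add(-5, Rational(-31, 37))), -1)) = Mul(Rational(-373903889, 10352), Pow(Add(-28327, Rational(-216, 37)), -1)) = Mul(Rational(-373903889, 10352), Pow(Rational(-1048315, 37), -1)) = Mul(Rational(-373903889, 10352), Rational(-37, 1048315)) = Rational(13834443893, 10852156880)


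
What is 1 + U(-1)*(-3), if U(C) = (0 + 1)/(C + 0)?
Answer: 4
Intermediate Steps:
U(C) = 1/C
1 + U(-1)*(-3) = 1 - 3/(-1) = 1 - 1*(-3) = 1 + 3 = 4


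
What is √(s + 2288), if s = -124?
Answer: 2*√541 ≈ 46.519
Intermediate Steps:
√(s + 2288) = √(-124 + 2288) = √2164 = 2*√541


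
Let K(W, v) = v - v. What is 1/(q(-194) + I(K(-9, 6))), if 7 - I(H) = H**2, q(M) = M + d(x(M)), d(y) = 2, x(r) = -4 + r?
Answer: -1/185 ≈ -0.0054054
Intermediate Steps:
K(W, v) = 0
q(M) = 2 + M (q(M) = M + 2 = 2 + M)
I(H) = 7 - H**2
1/(q(-194) + I(K(-9, 6))) = 1/((2 - 194) + (7 - 1*0**2)) = 1/(-192 + (7 - 1*0)) = 1/(-192 + (7 + 0)) = 1/(-192 + 7) = 1/(-185) = -1/185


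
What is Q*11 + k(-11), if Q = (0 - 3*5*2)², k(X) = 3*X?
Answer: 9867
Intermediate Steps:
Q = 900 (Q = (0 - 15*2)² = (0 - 30)² = (-30)² = 900)
Q*11 + k(-11) = 900*11 + 3*(-11) = 9900 - 33 = 9867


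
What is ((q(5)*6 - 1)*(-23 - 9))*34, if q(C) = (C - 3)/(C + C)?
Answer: -1088/5 ≈ -217.60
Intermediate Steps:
q(C) = (-3 + C)/(2*C) (q(C) = (-3 + C)/((2*C)) = (-3 + C)*(1/(2*C)) = (-3 + C)/(2*C))
((q(5)*6 - 1)*(-23 - 9))*34 = ((((½)*(-3 + 5)/5)*6 - 1)*(-23 - 9))*34 = ((((½)*(⅕)*2)*6 - 1)*(-32))*34 = (((⅕)*6 - 1)*(-32))*34 = ((6/5 - 1)*(-32))*34 = ((⅕)*(-32))*34 = -32/5*34 = -1088/5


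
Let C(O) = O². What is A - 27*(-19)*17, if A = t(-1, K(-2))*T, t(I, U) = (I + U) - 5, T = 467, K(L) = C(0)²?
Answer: 5919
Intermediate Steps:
K(L) = 0 (K(L) = (0²)² = 0² = 0)
t(I, U) = -5 + I + U
A = -2802 (A = (-5 - 1 + 0)*467 = -6*467 = -2802)
A - 27*(-19)*17 = -2802 - 27*(-19)*17 = -2802 + 513*17 = -2802 + 8721 = 5919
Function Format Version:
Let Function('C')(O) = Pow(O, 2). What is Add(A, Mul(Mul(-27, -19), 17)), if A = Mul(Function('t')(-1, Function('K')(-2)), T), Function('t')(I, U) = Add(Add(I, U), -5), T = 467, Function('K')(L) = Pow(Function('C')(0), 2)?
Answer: 5919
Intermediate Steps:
Function('K')(L) = 0 (Function('K')(L) = Pow(Pow(0, 2), 2) = Pow(0, 2) = 0)
Function('t')(I, U) = Add(-5, I, U)
A = -2802 (A = Mul(Add(-5, -1, 0), 467) = Mul(-6, 467) = -2802)
Add(A, Mul(Mul(-27, -19), 17)) = Add(-2802, Mul(Mul(-27, -19), 17)) = Add(-2802, Mul(513, 17)) = Add(-2802, 8721) = 5919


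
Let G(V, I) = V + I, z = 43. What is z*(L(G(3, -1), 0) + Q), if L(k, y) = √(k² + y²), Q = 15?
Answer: 731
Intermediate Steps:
G(V, I) = I + V
z*(L(G(3, -1), 0) + Q) = 43*(√((-1 + 3)² + 0²) + 15) = 43*(√(2² + 0) + 15) = 43*(√(4 + 0) + 15) = 43*(√4 + 15) = 43*(2 + 15) = 43*17 = 731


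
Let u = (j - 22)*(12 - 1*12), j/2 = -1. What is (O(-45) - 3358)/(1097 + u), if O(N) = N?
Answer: -3403/1097 ≈ -3.1021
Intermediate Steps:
j = -2 (j = 2*(-1) = -2)
u = 0 (u = (-2 - 22)*(12 - 1*12) = -24*(12 - 12) = -24*0 = 0)
(O(-45) - 3358)/(1097 + u) = (-45 - 3358)/(1097 + 0) = -3403/1097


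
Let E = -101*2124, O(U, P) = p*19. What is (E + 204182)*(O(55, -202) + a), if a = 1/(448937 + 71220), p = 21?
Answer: -2146406024248/520157 ≈ -4.1265e+6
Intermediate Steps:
O(U, P) = 399 (O(U, P) = 21*19 = 399)
a = 1/520157 ≈ 1.9225e-6
E = -214524
(E + 204182)*(O(55, -202) + a) = (-214524 + 204182)*(399 + 1/520157) = -10342*207542644/520157 = -2146406024248/520157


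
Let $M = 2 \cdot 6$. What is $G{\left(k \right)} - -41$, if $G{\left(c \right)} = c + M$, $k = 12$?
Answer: $65$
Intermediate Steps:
$M = 12$
$G{\left(c \right)} = 12 + c$ ($G{\left(c \right)} = c + 12 = 12 + c$)
$G{\left(k \right)} - -41 = \left(12 + 12\right) - -41 = 24 + 41 = 65$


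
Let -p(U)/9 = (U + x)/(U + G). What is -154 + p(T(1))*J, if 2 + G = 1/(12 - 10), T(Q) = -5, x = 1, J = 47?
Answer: -5386/13 ≈ -414.31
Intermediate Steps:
G = -3/2 (G = -2 + 1/(12 - 10) = -2 + 1/2 = -3/2 ≈ -1.5000)
p(U) = -9*(1 + U)/(-3/2 + U) (p(U) = -9*(U + 1)/(U - 3/2) = -9*(1 + U)/(-3/2 + U))
-154 + p(T(1))*J = -154 + (18*(-1 - 1*(-5))/(-3 + 2*(-5)))*47 = -154 + (18*(-1 + 5)/(-3 - 10))*47 = -154 + (18*4/(-13))*47 = -154 + (18*(-1/13)*4)*47 = -154 - 72/13*47 = -154 - 3384/13 = -5386/13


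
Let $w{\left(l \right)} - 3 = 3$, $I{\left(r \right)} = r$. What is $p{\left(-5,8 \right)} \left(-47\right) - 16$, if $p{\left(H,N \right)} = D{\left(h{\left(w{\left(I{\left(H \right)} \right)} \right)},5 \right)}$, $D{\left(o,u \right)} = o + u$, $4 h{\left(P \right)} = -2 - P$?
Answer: $-157$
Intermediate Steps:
$w{\left(l \right)} = 6$ ($w{\left(l \right)} = 3 + 3 = 6$)
$h{\left(P \right)} = - \frac{1}{2} - \frac{P}{4}$ ($h{\left(P \right)} = \frac{-2 - P}{4} = - \frac{1}{2} - \frac{P}{4}$)
$p{\left(H,N \right)} = 3$ ($p{\left(H,N \right)} = \left(- \frac{1}{2} - \frac{3}{2}\right) + 5 = -2 + 5 = 3$)
$p{\left(-5,8 \right)} \left(-47\right) - 16 = 3 \left(-47\right) - 16 = -141 - 16 = -157$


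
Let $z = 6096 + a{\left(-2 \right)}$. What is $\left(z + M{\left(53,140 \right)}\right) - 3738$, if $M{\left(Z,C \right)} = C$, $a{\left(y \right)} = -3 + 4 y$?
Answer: $2487$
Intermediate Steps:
$z = 6085$ ($z = 6096 + \left(-3 + 4 \left(-2\right)\right) = 6096 - 11 = 6085$)
$\left(z + M{\left(53,140 \right)}\right) - 3738 = \left(6085 + 140\right) - 3738 = 6225 - 3738 = 2487$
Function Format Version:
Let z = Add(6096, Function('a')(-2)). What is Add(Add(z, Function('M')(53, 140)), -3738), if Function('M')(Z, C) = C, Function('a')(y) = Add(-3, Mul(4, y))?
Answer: 2487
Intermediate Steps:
z = 6085 (z = Add(6096, Add(-3, Mul(4, -2))) = Add(6096, Add(-3, -8)) = Add(6096, -11) = 6085)
Add(Add(z, Function('M')(53, 140)), -3738) = Add(Add(6085, 140), -3738) = Add(6225, -3738) = 2487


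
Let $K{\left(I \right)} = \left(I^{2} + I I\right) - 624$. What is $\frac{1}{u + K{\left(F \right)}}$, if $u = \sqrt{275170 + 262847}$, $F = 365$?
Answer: $\frac{265826}{70662924259} - \frac{37 \sqrt{393}}{70662924259} \approx 3.7515 \cdot 10^{-6}$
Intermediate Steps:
$u = 37 \sqrt{393}$ ($u = \sqrt{538017} = 37 \sqrt{393} \approx 733.5$)
$K{\left(I \right)} = -624 + 2 I^{2}$ ($K{\left(I \right)} = \left(I^{2} + I^{2}\right) - 624 = 2 I^{2} - 624 = -624 + 2 I^{2}$)
$\frac{1}{u + K{\left(F \right)}} = \frac{1}{37 \sqrt{393} - \left(624 - 2 \cdot 365^{2}\right)} = \frac{1}{37 \sqrt{393} + \left(-624 + 2 \cdot 133225\right)} = \frac{1}{37 \sqrt{393} + \left(-624 + 266450\right)} = \frac{1}{37 \sqrt{393} + 265826} = \frac{1}{265826 + 37 \sqrt{393}}$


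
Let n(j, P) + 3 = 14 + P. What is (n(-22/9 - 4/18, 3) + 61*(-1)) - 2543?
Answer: -2590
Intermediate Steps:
n(j, P) = 11 + P (n(j, P) = -3 + (14 + P) = 11 + P)
(n(-22/9 - 4/18, 3) + 61*(-1)) - 2543 = ((11 + 3) + 61*(-1)) - 2543 = (14 - 61) - 2543 = -47 - 2543 = -2590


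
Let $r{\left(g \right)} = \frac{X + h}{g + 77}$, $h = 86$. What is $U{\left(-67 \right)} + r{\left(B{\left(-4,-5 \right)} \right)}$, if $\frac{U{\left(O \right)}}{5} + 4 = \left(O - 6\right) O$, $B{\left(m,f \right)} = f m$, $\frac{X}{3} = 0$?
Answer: $\frac{2370281}{97} \approx 24436.0$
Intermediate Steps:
$X = 0$ ($X = 3 \cdot 0 = 0$)
$U{\left(O \right)} = -20 + 5 O \left(-6 + O\right)$ ($U{\left(O \right)} = -20 + 5 \left(O - 6\right) O = -20 + 5 \left(-6 + O\right) O = -20 + 5 O \left(-6 + O\right)$)
$r{\left(g \right)} = \frac{86}{77 + g}$ ($r{\left(g \right)} = \frac{0 + 86}{g + 77} = \frac{86}{77 + g}$)
$U{\left(-67 \right)} + r{\left(B{\left(-4,-5 \right)} \right)} = \left(-20 - -2010 + 5 \left(-67\right)^{2}\right) + \frac{86}{77 - -20} = \left(-20 + 2010 + 5 \cdot 4489\right) + \frac{86}{77 + 20} = \left(-20 + 2010 + 22445\right) + \frac{86}{97} = 24435 + 86 \cdot \frac{1}{97} = 24435 + \frac{86}{97} = \frac{2370281}{97}$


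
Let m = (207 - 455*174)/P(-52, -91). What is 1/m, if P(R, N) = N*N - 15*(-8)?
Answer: -8401/78963 ≈ -0.10639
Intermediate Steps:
P(R, N) = 120 + N² (P(R, N) = N² + 120 = 120 + N²)
m = -78963/8401 (m = (207 - 455*174)/(120 + (-91)²) = (207 - 79170)/(120 + 8281) = -78963/8401 ≈ -9.3992)
1/m = 1/(-78963/8401) = -8401/78963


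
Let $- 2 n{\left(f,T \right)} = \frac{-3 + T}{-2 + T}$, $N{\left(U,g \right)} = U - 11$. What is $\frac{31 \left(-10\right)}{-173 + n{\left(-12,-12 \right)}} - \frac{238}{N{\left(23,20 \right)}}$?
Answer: $- \frac{526141}{29154} \approx -18.047$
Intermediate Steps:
$N{\left(U,g \right)} = -11 + U$ ($N{\left(U,g \right)} = U - 11 = -11 + U$)
$n{\left(f,T \right)} = - \frac{-3 + T}{2 \left(-2 + T\right)}$ ($n{\left(f,T \right)} = - \frac{\left(-3 + T\right) \frac{1}{-2 + T}}{2} = - \frac{\frac{1}{-2 + T} \left(-3 + T\right)}{2} = - \frac{-3 + T}{2 \left(-2 + T\right)}$)
$\frac{31 \left(-10\right)}{-173 + n{\left(-12,-12 \right)}} - \frac{238}{N{\left(23,20 \right)}} = \frac{31 \left(-10\right)}{-173 + \frac{3 - -12}{2 \left(-2 - 12\right)}} - \frac{238}{-11 + 23} = - \frac{310}{-173 + \frac{3 + 12}{2 \left(-14\right)}} - \frac{238}{12} = - \frac{310}{-173 + \frac{1}{2} \left(- \frac{1}{14}\right) 15} - \frac{119}{6} = - \frac{310}{-173 - \frac{15}{28}} - \frac{119}{6} = - \frac{310}{- \frac{4859}{28}} - \frac{119}{6} = \left(-310\right) \left(- \frac{28}{4859}\right) - \frac{119}{6} = \frac{8680}{4859} - \frac{119}{6} = - \frac{526141}{29154}$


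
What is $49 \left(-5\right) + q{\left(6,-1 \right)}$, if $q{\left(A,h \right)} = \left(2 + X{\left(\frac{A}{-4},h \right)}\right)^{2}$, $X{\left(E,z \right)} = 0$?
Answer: $-241$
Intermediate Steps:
$q{\left(A,h \right)} = 4$ ($q{\left(A,h \right)} = \left(2 + 0\right)^{2} = 2^{2} = 4$)
$49 \left(-5\right) + q{\left(6,-1 \right)} = 49 \left(-5\right) + 4 = -245 + 4 = -241$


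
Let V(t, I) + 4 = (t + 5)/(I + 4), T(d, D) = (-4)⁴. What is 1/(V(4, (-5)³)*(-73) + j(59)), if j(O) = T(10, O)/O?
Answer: 7139/2154327 ≈ 0.0033138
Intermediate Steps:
T(d, D) = 256
V(t, I) = -4 + (5 + t)/(4 + I) (V(t, I) = -4 + (t + 5)/(I + 4) = -4 + (5 + t)/(4 + I))
j(O) = 256/O
1/(V(4, (-5)³)*(-73) + j(59)) = 1/(((-11 + 4 - 4*(-5)³)/(4 + (-5)³))*(-73) + 256/59) = 1/(((-11 + 4 - 4*(-125))/(4 - 125))*(-73) + 256*(1/59)) = 1/(((-11 + 4 + 500)/(-121))*(-73) + 256/59) = 1/(-1/121*493*(-73) + 256/59) = 1/(-493/121*(-73) + 256/59) = 1/(35989/121 + 256/59) = 1/(2154327/7139) = 7139/2154327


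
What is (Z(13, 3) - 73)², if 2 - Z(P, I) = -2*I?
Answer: 4225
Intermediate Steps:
Z(P, I) = 2 + 2*I (Z(P, I) = 2 - (-2)*I = 2 + 2*I)
(Z(13, 3) - 73)² = ((2 + 2*3) - 73)² = ((2 + 6) - 73)² = (8 - 73)² = (-65)² = 4225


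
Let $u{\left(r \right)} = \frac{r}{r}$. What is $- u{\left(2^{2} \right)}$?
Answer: $-1$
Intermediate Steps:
$u{\left(r \right)} = 1$
$- u{\left(2^{2} \right)} = \left(-1\right) 1 = -1$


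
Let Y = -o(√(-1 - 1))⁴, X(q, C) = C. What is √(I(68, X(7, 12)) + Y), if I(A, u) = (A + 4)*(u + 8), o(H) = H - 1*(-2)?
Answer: 2*√(367 - 4*I*√2) ≈ 38.316 - 0.29528*I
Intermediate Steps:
o(H) = 2 + H (o(H) = H + 2 = 2 + H)
I(A, u) = (4 + A)*(8 + u)
Y = -(2 + I*√2)⁴ (Y = -(2 + √(-1 - 1))⁴ = -(2 + √(-2))⁴ = -(2 + I*√2)⁴ ≈ 28.0 - 22.627*I)
√(I(68, X(7, 12)) + Y) = √((32 + 4*12 + 8*68 + 68*12) + (28 - 16*I*√2)) = √((32 + 48 + 544 + 816) + (28 - 16*I*√2)) = √(1440 + (28 - 16*I*√2)) = √(1468 - 16*I*√2)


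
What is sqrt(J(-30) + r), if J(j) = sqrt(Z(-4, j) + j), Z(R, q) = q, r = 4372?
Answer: sqrt(4372 + 2*I*sqrt(15)) ≈ 66.121 + 0.0586*I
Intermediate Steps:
J(j) = sqrt(2)*sqrt(j) (J(j) = sqrt(j + j) = sqrt(2*j) = sqrt(2)*sqrt(j))
sqrt(J(-30) + r) = sqrt(sqrt(2)*sqrt(-30) + 4372) = sqrt(sqrt(2)*(I*sqrt(30)) + 4372) = sqrt(2*I*sqrt(15) + 4372) = sqrt(4372 + 2*I*sqrt(15))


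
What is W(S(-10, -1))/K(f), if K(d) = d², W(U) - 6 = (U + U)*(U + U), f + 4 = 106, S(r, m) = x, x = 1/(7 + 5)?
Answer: 217/374544 ≈ 0.00057937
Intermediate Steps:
x = 1/12 ≈ 0.083333
S(r, m) = 1/12
f = 102 (f = -4 + 106 = 102)
W(U) = 6 + 4*U² (W(U) = 6 + (U + U)*(U + U) = 6 + (2*U)*(2*U) = 6 + 4*U²)
W(S(-10, -1))/K(f) = (6 + 4*(1/12)²)/(102²) = (6 + 4*(1/144))/10404 = (6 + 1/36)*(1/10404) = (217/36)*(1/10404) = 217/374544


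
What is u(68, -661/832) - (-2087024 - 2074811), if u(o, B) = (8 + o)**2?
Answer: 4167611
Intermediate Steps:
u(68, -661/832) - (-2087024 - 2074811) = (8 + 68)**2 - (-2087024 - 2074811) = 76**2 - 1*(-4161835) = 5776 + 4161835 = 4167611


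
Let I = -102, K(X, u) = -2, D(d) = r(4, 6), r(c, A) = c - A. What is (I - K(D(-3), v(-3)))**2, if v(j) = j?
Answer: 10000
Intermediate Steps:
D(d) = -2 (D(d) = 4 - 1*6 = 4 - 6 = -2)
(I - K(D(-3), v(-3)))**2 = (-102 - 1*(-2))**2 = (-102 + 2)**2 = (-100)**2 = 10000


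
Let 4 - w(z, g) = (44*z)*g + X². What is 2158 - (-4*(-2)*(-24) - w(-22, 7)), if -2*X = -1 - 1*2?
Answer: 36511/4 ≈ 9127.8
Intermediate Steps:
X = 3/2 (X = -(-1 - 1*2)/2 = -(-1 - 2)/2 = -½*(-3) = 3/2 ≈ 1.5000)
w(z, g) = 7/4 - 44*g*z (w(z, g) = 4 - ((44*z)*g + (3/2)²) = 4 - (44*g*z + 9/4) = 4 - (9/4 + 44*g*z) = 4 + (-9/4 - 44*g*z) = 7/4 - 44*g*z)
2158 - (-4*(-2)*(-24) - w(-22, 7)) = 2158 - (-4*(-2)*(-24) - (7/4 - 44*7*(-22))) = 2158 - (8*(-24) - (7/4 + 6776)) = 2158 - (-192 - 1*27111/4) = 2158 - (-192 - 27111/4) = 2158 - 1*(-27879/4) = 2158 + 27879/4 = 36511/4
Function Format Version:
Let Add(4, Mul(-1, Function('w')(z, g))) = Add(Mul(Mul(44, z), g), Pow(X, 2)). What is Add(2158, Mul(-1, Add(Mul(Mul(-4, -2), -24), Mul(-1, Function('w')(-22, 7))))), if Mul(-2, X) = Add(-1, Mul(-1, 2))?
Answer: Rational(36511, 4) ≈ 9127.8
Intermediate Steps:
X = Rational(3, 2) (X = Mul(Rational(-1, 2), Add(-1, Mul(-1, 2))) = Mul(Rational(-1, 2), Add(-1, -2)) = Mul(Rational(-1, 2), -3) = Rational(3, 2) ≈ 1.5000)
Function('w')(z, g) = Add(Rational(7, 4), Mul(-44, g, z)) (Function('w')(z, g) = Add(4, Mul(-1, Add(Mul(Mul(44, z), g), Pow(Rational(3, 2), 2)))) = Add(4, Mul(-1, Add(Mul(44, g, z), Rational(9, 4)))) = Add(4, Mul(-1, Add(Rational(9, 4), Mul(44, g, z)))) = Add(4, Add(Rational(-9, 4), Mul(-44, g, z))) = Add(Rational(7, 4), Mul(-44, g, z)))
Add(2158, Mul(-1, Add(Mul(Mul(-4, -2), -24), Mul(-1, Function('w')(-22, 7))))) = Add(2158, Mul(-1, Add(Mul(Mul(-4, -2), -24), Mul(-1, Add(Rational(7, 4), Mul(-44, 7, -22)))))) = Add(2158, Mul(-1, Add(Mul(8, -24), Mul(-1, Add(Rational(7, 4), 6776))))) = Add(2158, Mul(-1, Add(-192, Mul(-1, Rational(27111, 4))))) = Add(2158, Mul(-1, Add(-192, Rational(-27111, 4)))) = Add(2158, Mul(-1, Rational(-27879, 4))) = Add(2158, Rational(27879, 4)) = Rational(36511, 4)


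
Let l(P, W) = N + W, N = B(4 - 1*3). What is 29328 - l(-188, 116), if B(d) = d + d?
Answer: 29210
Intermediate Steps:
B(d) = 2*d
N = 2 (N = 2*(4 - 1*3) = 2*(4 - 3) = 2*1 = 2)
l(P, W) = 2 + W
29328 - l(-188, 116) = 29328 - (2 + 116) = 29328 - 1*118 = 29328 - 118 = 29210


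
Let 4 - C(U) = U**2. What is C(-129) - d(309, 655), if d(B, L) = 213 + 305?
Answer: -17155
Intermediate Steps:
d(B, L) = 518
C(U) = 4 - U**2
C(-129) - d(309, 655) = (4 - 1*(-129)**2) - 1*518 = (4 - 1*16641) - 518 = (4 - 16641) - 518 = -16637 - 518 = -17155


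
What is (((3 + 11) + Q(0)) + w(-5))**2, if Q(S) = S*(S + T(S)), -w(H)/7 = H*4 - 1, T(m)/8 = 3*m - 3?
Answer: 25921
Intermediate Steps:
T(m) = -24 + 24*m (T(m) = 8*(3*m - 3) = 8*(-3 + 3*m) = -24 + 24*m)
w(H) = 7 - 28*H (w(H) = -7*(H*4 - 1) = -7*(4*H - 1) = -7*(-1 + 4*H) = 7 - 28*H)
Q(S) = S*(-24 + 25*S) (Q(S) = S*(S + (-24 + 24*S)) = S*(-24 + 25*S))
(((3 + 11) + Q(0)) + w(-5))**2 = (((3 + 11) + 0*(-24 + 25*0)) + (7 - 28*(-5)))**2 = ((14 + 0*(-24 + 0)) + (7 + 140))**2 = ((14 + 0*(-24)) + 147)**2 = ((14 + 0) + 147)**2 = (14 + 147)**2 = 161**2 = 25921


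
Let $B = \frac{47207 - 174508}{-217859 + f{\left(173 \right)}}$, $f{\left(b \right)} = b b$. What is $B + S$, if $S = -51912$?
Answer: $- \frac{9755694859}{187930} \approx -51911.0$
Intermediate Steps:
$f{\left(b \right)} = b^{2}$
$B = \frac{127301}{187930}$ ($B = \frac{47207 - 174508}{-217859 + 173^{2}} = - \frac{127301}{-217859 + 29929} = - \frac{127301}{-187930} = \left(-127301\right) \left(- \frac{1}{187930}\right) = \frac{127301}{187930} \approx 0.67739$)
$B + S = \frac{127301}{187930} - 51912 = - \frac{9755694859}{187930}$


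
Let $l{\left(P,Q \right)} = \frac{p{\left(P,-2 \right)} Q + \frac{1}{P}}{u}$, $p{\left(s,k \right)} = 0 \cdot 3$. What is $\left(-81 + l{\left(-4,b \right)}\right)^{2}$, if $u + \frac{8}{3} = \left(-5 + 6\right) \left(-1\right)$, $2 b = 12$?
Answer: $\frac{12680721}{1936} \approx 6550.0$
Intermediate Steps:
$b = 6$ ($b = \frac{1}{2} \cdot 12 = 6$)
$p{\left(s,k \right)} = 0$
$u = - \frac{11}{3}$ ($u = - \frac{8}{3} + \left(-5 + 6\right) \left(-1\right) = - \frac{8}{3} + 1 \left(-1\right) = - \frac{8}{3} - 1 = - \frac{11}{3} \approx -3.6667$)
$l{\left(P,Q \right)} = - \frac{3}{11 P}$ ($l{\left(P,Q \right)} = \frac{0 Q + \frac{1}{P}}{- \frac{11}{3}} = \left(0 + \frac{1}{P}\right) \left(- \frac{3}{11}\right) = \frac{1}{P} \left(- \frac{3}{11}\right) = - \frac{3}{11 P}$)
$\left(-81 + l{\left(-4,b \right)}\right)^{2} = \left(-81 - \frac{3}{11 \left(-4\right)}\right)^{2} = \left(-81 - - \frac{3}{44}\right)^{2} = \left(-81 + \frac{3}{44}\right)^{2} = \left(- \frac{3561}{44}\right)^{2} = \frac{12680721}{1936}$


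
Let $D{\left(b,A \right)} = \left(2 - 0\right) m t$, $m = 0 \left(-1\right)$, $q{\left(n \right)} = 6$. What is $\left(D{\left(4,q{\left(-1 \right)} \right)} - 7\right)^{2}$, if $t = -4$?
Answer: $49$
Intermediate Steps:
$m = 0$
$D{\left(b,A \right)} = 0$ ($D{\left(b,A \right)} = \left(2 - 0\right) 0 \left(-4\right) = \left(2 + 0\right) 0 \left(-4\right) = 2 \cdot 0 \left(-4\right) = 0 \left(-4\right) = 0$)
$\left(D{\left(4,q{\left(-1 \right)} \right)} - 7\right)^{2} = \left(0 - 7\right)^{2} = \left(-7\right)^{2} = 49$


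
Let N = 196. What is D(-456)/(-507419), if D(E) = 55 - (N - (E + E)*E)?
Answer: -415731/507419 ≈ -0.81931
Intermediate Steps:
D(E) = -141 + 2*E**2 (D(E) = 55 - (196 - (E + E)*E) = 55 - (196 - 2*E*E) = 55 - (196 - 2*E**2) = 55 + (-196 + 2*E**2) = -141 + 2*E**2)
D(-456)/(-507419) = (-141 + 2*(-456)**2)/(-507419) = (-141 + 2*207936)*(-1/507419) = (-141 + 415872)*(-1/507419) = 415731*(-1/507419) = -415731/507419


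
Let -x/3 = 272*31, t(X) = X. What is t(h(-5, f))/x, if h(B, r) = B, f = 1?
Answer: 5/25296 ≈ 0.00019766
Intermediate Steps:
x = -25296 (x = -816*31 = -3*8432 = -25296)
t(h(-5, f))/x = -5/(-25296) = -5*(-1/25296) = 5/25296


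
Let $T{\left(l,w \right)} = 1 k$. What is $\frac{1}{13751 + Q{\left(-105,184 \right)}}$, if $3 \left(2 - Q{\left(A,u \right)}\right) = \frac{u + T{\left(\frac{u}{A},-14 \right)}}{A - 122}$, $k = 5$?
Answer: $\frac{227}{3121994} \approx 7.271 \cdot 10^{-5}$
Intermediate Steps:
$T{\left(l,w \right)} = 5$ ($T{\left(l,w \right)} = 1 \cdot 5 = 5$)
$Q{\left(A,u \right)} = 2 - \frac{5 + u}{3 \left(-122 + A\right)}$ ($Q{\left(A,u \right)} = 2 - \frac{\left(u + 5\right) \frac{1}{A - 122}}{3} = 2 - \frac{\left(5 + u\right) \frac{1}{-122 + A}}{3} = 2 - \frac{\frac{1}{-122 + A} \left(5 + u\right)}{3} = 2 - \frac{5 + u}{3 \left(-122 + A\right)}$)
$\frac{1}{13751 + Q{\left(-105,184 \right)}} = \frac{1}{13751 + \frac{-737 - 184 + 6 \left(-105\right)}{3 \left(-122 - 105\right)}} = \frac{1}{13751 + \frac{-737 - 184 - 630}{3 \left(-227\right)}} = \frac{1}{13751 + \frac{1}{3} \left(- \frac{1}{227}\right) \left(-1551\right)} = \frac{1}{13751 + \frac{517}{227}} = \frac{1}{\frac{3121994}{227}} = \frac{227}{3121994}$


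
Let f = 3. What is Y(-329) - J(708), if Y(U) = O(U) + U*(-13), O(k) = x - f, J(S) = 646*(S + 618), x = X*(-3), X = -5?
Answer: -852307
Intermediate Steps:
x = 15 (x = -5*(-3) = 15)
J(S) = 399228 + 646*S (J(S) = 646*(618 + S) = 399228 + 646*S)
O(k) = 12 (O(k) = 15 - 1*3 = 15 - 3 = 12)
Y(U) = 12 - 13*U (Y(U) = 12 + U*(-13) = 12 - 13*U)
Y(-329) - J(708) = (12 - 13*(-329)) - (399228 + 646*708) = (12 + 4277) - (399228 + 457368) = 4289 - 1*856596 = 4289 - 856596 = -852307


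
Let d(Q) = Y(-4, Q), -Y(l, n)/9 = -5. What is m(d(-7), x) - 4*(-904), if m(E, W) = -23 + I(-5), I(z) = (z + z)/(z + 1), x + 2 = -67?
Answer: 7191/2 ≈ 3595.5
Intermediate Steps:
x = -69 (x = -2 - 67 = -69)
I(z) = 2*z/(1 + z) (I(z) = (2*z)/(1 + z) = 2*z/(1 + z))
Y(l, n) = 45 (Y(l, n) = -9*(-5) = 45)
d(Q) = 45
m(E, W) = -41/2 (m(E, W) = -23 + 2*(-5)/(1 - 5) = -23 + 2*(-5)/(-4) = -23 + 2*(-5)*(-¼) = -23 + 5/2 = -41/2)
m(d(-7), x) - 4*(-904) = -41/2 - 4*(-904) = -41/2 - 1*(-3616) = -41/2 + 3616 = 7191/2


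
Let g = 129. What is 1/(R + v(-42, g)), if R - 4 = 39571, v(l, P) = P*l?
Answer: 1/34157 ≈ 2.9277e-5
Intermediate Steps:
R = 39575 (R = 4 + 39571 = 39575)
1/(R + v(-42, g)) = 1/(39575 + 129*(-42)) = 1/(39575 - 5418) = 1/34157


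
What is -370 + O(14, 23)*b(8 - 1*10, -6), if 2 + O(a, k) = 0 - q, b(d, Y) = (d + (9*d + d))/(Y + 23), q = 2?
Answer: -6202/17 ≈ -364.82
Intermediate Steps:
b(d, Y) = 11*d/(23 + Y) (b(d, Y) = (d + 10*d)/(23 + Y) = (11*d)/(23 + Y) = 11*d/(23 + Y))
O(a, k) = -4 (O(a, k) = -2 + (0 - 1*2) = -2 + (0 - 2) = -2 - 2 = -4)
-370 + O(14, 23)*b(8 - 1*10, -6) = -370 - 44*(8 - 1*10)/(23 - 6) = -370 - 44*(8 - 10)/17 = -370 - 44*(-2)/17 = -370 - 4*(-22/17) = -370 + 88/17 = -6202/17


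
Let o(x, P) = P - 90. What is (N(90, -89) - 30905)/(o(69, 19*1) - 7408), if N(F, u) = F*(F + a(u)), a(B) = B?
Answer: 30815/7479 ≈ 4.1202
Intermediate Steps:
N(F, u) = F*(F + u)
o(x, P) = -90 + P
(N(90, -89) - 30905)/(o(69, 19*1) - 7408) = (90*(90 - 89) - 30905)/((-90 + 19*1) - 7408) = (90*1 - 30905)/((-90 + 19) - 7408) = (90 - 30905)/(-71 - 7408) = -30815/(-7479) = -30815*(-1/7479) = 30815/7479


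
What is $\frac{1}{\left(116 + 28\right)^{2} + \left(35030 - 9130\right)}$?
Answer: $\frac{1}{46636} \approx 2.1443 \cdot 10^{-5}$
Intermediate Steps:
$\frac{1}{\left(116 + 28\right)^{2} + \left(35030 - 9130\right)} = \frac{1}{144^{2} + 25900} = \frac{1}{20736 + 25900} = \frac{1}{46636}$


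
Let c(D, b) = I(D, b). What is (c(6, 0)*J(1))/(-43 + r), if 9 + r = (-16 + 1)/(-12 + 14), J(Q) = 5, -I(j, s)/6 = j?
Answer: 360/119 ≈ 3.0252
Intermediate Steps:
I(j, s) = -6*j
c(D, b) = -6*D
r = -33/2 (r = -9 + (-16 + 1)/(-12 + 14) = -9 - 15/2 = -33/2 ≈ -16.500)
(c(6, 0)*J(1))/(-43 + r) = (-6*6*5)/(-43 - 33/2) = (-36*5)/(-119/2) = -180*(-2/119) = 360/119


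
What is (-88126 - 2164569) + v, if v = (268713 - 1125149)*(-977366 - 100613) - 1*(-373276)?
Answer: 923218143425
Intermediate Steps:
v = 923220396120 (v = -856436*(-1077979) + 373276 = 923220022844 + 373276 = 923220396120)
(-88126 - 2164569) + v = (-88126 - 2164569) + 923220396120 = -2252695 + 923220396120 = 923218143425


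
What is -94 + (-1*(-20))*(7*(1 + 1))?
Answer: 186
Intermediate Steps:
-94 + (-1*(-20))*(7*(1 + 1)) = -94 + 20*(7*2) = -94 + 20*14 = -94 + 280 = 186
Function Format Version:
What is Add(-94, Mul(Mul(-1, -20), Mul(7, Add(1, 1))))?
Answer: 186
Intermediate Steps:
Add(-94, Mul(Mul(-1, -20), Mul(7, Add(1, 1)))) = Add(-94, Mul(20, Mul(7, 2))) = Add(-94, Mul(20, 14)) = Add(-94, 280) = 186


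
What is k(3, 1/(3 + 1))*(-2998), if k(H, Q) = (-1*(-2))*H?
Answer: -17988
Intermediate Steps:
k(H, Q) = 2*H
k(3, 1/(3 + 1))*(-2998) = (2*3)*(-2998) = 6*(-2998) = -17988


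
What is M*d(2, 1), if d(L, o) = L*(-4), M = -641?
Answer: 5128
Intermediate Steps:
d(L, o) = -4*L
M*d(2, 1) = -(-2564)*2 = -641*(-8) = 5128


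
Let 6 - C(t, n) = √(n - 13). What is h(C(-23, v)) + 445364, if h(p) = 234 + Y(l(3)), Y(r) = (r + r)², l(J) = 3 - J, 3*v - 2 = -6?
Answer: 445598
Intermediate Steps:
v = -4/3 (v = ⅔ + (⅓)*(-6) = ⅔ - 2 = -4/3 ≈ -1.3333)
Y(r) = 4*r² (Y(r) = (2*r)² = 4*r²)
C(t, n) = 6 - √(-13 + n) (C(t, n) = 6 - √(n - 13) = 6 - √(-13 + n))
h(p) = 234 (h(p) = 234 + 4*(3 - 1*3)² = 234 + 4*(3 - 3)² = 234 + 4*0² = 234 + 4*0 = 234 + 0 = 234)
h(C(-23, v)) + 445364 = 234 + 445364 = 445598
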